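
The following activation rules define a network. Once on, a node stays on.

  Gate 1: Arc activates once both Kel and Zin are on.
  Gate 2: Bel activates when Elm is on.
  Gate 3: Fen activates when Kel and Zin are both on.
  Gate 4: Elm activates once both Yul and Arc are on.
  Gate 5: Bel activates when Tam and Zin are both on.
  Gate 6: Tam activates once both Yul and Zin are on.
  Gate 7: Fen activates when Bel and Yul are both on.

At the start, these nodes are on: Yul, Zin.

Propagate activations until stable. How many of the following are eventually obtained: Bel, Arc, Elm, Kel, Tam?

2

Yul and Zin are on, so Tam activates (Gate 6).
Tam and Zin are on, so Bel activates (Gate 5).
Bel: reached.
Arc would need Kel and Zin (Gate 1), but Kel never turns on.
Elm would need Yul and Arc (Gate 4), but Arc never turns on.
No rule produces Kel, and it is not given.
Tam: reached.
Reached: Bel and Tam — 2 of the 5.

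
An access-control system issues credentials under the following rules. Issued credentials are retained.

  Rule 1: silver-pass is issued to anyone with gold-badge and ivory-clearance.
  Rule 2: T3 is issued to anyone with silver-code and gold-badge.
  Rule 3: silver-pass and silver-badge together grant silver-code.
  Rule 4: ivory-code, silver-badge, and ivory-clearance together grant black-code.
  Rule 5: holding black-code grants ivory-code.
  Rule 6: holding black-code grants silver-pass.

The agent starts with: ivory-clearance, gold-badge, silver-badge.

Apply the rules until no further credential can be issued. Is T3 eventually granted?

Yes

Holding gold-badge and ivory-clearance grants silver-pass (Rule 1).
Holding silver-pass and silver-badge grants silver-code (Rule 3).
Holding silver-code and gold-badge grants T3 (Rule 2).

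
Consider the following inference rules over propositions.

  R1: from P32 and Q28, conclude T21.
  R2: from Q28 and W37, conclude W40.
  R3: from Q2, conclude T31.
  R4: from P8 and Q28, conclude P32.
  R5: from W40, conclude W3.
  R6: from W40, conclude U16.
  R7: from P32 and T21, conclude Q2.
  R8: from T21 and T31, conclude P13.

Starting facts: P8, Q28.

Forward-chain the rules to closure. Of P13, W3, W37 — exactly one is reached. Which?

From P8 and Q28, R4 gives P32.
P32 and Q28 hold, so T21 follows (R1).
From P32 and T21, R7 gives Q2.
From Q2, R3 gives T31.
From T21 and T31, R8 gives P13.
W3 would need W40 (R5), but W40 is never established. No rule produces W37, and it is not given.

P13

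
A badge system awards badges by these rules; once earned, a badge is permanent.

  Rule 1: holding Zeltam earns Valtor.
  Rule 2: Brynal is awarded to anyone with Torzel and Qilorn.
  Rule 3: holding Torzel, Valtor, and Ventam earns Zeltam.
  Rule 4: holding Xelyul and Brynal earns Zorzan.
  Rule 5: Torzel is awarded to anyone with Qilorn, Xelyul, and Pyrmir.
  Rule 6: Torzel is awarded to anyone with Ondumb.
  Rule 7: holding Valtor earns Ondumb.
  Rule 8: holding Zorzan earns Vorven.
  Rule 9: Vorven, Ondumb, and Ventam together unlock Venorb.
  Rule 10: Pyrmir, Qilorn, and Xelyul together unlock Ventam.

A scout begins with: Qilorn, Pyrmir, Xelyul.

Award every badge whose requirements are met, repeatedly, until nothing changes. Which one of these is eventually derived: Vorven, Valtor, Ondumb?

With Qilorn, Xelyul, and Pyrmir, Torzel is earned (Rule 5).
With Torzel and Qilorn, Brynal is earned (Rule 2).
With Xelyul and Brynal, Zorzan is earned (Rule 4).
With Zorzan, Vorven is earned (Rule 8).
Ondumb would need Valtor (Rule 7), but Valtor is never earned. Valtor would need Zeltam (Rule 1), but Zeltam is never earned.

Vorven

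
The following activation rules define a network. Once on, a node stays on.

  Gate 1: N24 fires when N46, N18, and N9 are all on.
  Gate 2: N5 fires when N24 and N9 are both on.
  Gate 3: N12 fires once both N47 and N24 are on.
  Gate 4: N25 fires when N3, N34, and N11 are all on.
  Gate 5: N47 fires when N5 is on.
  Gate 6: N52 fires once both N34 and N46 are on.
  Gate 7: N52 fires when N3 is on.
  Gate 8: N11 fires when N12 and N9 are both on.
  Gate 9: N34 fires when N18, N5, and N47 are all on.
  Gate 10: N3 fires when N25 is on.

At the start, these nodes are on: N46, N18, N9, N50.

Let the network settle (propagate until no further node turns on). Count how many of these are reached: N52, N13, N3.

1

N46, N18, and N9 are on, so N24 fires (Gate 1).
Gate 2: N24 and N9 on → N5 on.
N5 is on, so N47 fires (Gate 5).
Gate 9: N18, N5, and N47 on → N34 on.
N34 and N46 are on, so N52 fires (Gate 6).
N52: reached.
No rule produces N13, and it is not given.
N3 would need N25 (Gate 10), but N25 never turns on.
Reached: N52 — 1 of the 3.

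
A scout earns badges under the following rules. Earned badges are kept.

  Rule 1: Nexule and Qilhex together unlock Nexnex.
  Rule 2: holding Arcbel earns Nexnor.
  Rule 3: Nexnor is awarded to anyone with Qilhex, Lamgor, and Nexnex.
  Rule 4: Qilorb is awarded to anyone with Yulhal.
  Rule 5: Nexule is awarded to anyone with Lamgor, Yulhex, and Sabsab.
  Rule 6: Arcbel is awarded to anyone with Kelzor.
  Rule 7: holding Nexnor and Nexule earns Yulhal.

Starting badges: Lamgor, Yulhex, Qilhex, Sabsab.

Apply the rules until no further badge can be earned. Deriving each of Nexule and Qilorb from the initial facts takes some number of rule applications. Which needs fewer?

Nexule: With Lamgor, Yulhex, and Sabsab, Nexule is earned (Rule 5). [1 rule application]
Qilorb: With Lamgor, Yulhex, and Sabsab, Nexule is earned (Rule 5). With Nexule and Qilhex, Nexnex is earned (Rule 1). With Qilhex, Lamgor, and Nexnex, Nexnor is earned (Rule 3). With Nexnor and Nexule, Yulhal is earned (Rule 7). With Yulhal, Qilorb is earned (Rule 4). [5 rule applications]
Nexule needs fewer.

Nexule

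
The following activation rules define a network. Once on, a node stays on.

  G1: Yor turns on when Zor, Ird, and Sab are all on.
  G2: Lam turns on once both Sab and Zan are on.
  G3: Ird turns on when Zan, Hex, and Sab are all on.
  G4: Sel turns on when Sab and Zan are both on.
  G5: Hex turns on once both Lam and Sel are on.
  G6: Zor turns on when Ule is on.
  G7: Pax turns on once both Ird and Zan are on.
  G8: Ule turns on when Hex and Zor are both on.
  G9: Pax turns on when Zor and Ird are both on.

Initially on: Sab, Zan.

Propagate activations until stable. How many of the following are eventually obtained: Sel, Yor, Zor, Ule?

1

G4: Sab and Zan on → Sel on.
Sel: reached.
Yor would need Zor, Ird, and Sab (G1), but Zor never turns on.
Zor would need Ule (G6), but Ule never turns on.
Ule would need Hex and Zor (G8), but Zor never turns on.
Reached: Sel — 1 of the 4.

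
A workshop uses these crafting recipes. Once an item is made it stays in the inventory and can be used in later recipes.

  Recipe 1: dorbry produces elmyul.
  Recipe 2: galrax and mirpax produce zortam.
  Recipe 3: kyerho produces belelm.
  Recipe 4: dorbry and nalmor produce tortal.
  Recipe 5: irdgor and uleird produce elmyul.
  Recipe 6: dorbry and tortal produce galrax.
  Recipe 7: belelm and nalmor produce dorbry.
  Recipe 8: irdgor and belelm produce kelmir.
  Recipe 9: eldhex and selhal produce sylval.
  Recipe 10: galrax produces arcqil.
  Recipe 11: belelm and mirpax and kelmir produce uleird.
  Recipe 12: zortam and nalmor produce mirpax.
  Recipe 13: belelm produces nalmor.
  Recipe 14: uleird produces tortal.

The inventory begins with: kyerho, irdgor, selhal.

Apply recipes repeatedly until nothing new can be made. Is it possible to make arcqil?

Using Recipe 3, kyerho makes belelm.
belelm → nalmor (Recipe 13).
belelm and nalmor → dorbry (Recipe 7).
Using Recipe 4, dorbry and nalmor make tortal.
Using Recipe 6, dorbry and tortal make galrax.
Using Recipe 10, galrax makes arcqil.

Yes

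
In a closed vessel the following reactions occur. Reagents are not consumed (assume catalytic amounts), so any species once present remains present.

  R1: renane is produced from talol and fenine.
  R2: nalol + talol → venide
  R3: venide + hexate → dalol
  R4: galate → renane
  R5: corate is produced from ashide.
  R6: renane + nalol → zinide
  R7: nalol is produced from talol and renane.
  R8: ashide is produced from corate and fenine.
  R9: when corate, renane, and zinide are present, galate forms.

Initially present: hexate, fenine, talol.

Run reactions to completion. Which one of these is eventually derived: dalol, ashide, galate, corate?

talol and fenine present → renane forms (R1).
talol and renane present → nalol forms (R7).
nalol and talol present → venide forms (R2).
venide and hexate present → dalol forms (R3).
ashide would need corate and fenine (R8), but corate never forms. galate would need corate, renane, and zinide (R9), but corate never forms. corate would need ashide (R5), but ashide never forms.

dalol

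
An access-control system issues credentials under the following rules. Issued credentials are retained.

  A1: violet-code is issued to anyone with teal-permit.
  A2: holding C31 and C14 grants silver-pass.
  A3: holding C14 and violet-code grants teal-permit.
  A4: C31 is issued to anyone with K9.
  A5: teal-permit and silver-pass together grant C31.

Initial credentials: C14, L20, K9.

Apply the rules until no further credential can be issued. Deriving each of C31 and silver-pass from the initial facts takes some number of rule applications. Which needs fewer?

C31: Holding K9 grants C31 (A4). [1 rule application]
silver-pass: Holding K9 grants C31 (A4). Holding C31 and C14 grants silver-pass (A2). [2 rule applications]
C31 needs fewer.

C31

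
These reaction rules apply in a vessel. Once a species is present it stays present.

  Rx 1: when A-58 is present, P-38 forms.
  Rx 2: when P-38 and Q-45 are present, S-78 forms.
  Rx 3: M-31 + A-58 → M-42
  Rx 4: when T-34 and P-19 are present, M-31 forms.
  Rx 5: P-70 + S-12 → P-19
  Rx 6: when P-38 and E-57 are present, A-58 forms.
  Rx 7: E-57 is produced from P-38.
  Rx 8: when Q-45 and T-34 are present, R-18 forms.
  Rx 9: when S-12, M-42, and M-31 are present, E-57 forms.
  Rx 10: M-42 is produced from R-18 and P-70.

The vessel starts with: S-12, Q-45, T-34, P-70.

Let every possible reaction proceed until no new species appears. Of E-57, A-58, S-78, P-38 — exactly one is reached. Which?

E-57

P-70 and S-12 present → P-19 forms (Rx 5).
Q-45 and T-34 present → R-18 forms (Rx 8).
T-34 and P-19 present → M-31 forms (Rx 4).
R-18 and P-70 present → M-42 forms (Rx 10).
S-12, M-42, and M-31 present → E-57 forms (Rx 9).
A-58 would need P-38 and E-57 (Rx 6), but P-38 never forms. S-78 would need P-38 and Q-45 (Rx 2), but P-38 never forms. P-38 would need A-58 (Rx 1), but A-58 never forms.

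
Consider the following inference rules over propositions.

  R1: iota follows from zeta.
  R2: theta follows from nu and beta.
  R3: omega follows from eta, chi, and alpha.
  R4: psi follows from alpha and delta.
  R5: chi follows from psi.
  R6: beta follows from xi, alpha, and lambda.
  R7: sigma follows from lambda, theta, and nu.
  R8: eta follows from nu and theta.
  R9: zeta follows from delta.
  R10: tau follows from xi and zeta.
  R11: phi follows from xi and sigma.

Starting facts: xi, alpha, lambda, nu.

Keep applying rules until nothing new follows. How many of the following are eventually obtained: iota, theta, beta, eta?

3

xi, alpha, and lambda hold, so beta follows (R6).
From nu and beta, R2 gives theta.
nu and theta hold, so eta follows (R8).
iota would need zeta (R1), but zeta is never established.
theta: reached.
beta: reached.
eta: reached.
Reached: theta, beta, and eta — 3 of the 4.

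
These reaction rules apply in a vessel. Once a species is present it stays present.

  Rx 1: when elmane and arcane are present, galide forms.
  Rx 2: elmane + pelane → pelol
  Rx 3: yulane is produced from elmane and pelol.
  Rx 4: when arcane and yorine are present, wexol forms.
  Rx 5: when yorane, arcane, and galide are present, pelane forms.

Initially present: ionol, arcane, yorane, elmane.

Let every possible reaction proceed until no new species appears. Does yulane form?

Yes

elmane and arcane present → galide forms (Rx 1).
yorane, arcane, and galide present → pelane forms (Rx 5).
elmane and pelane present → pelol forms (Rx 2).
elmane and pelol present → yulane forms (Rx 3).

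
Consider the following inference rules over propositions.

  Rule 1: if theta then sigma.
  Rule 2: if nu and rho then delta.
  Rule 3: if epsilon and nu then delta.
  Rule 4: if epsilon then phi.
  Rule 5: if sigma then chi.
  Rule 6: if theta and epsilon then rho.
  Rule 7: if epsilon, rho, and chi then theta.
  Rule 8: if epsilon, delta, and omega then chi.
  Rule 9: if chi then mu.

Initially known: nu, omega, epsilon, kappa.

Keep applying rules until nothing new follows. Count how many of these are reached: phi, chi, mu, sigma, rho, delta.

From epsilon and nu, Rule 3 gives delta.
From epsilon, Rule 4 gives phi.
From epsilon, delta, and omega, Rule 8 gives chi.
From chi, Rule 9 gives mu.
phi: reached.
chi: reached.
mu: reached.
sigma would need theta (Rule 1), but theta is never established.
rho would need theta and epsilon (Rule 6), but theta is never established.
delta: reached.
Reached: phi, chi, mu, and delta — 4 of the 6.

4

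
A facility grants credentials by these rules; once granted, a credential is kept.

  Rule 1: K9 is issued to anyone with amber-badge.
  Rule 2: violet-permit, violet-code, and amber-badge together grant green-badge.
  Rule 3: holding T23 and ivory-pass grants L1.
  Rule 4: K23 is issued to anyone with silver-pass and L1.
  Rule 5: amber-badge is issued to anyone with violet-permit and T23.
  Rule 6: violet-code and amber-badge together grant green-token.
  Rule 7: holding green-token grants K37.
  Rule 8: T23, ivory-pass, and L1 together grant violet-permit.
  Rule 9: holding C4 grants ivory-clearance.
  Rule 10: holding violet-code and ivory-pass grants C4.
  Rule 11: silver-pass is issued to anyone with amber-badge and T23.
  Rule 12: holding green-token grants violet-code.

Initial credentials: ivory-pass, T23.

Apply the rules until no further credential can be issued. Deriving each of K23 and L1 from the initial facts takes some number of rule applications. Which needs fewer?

L1: Holding T23 and ivory-pass grants L1 (Rule 3). [1 rule application]
K23: Holding T23 and ivory-pass grants L1 (Rule 3). Holding T23, ivory-pass, and L1 grants violet-permit (Rule 8). Holding violet-permit and T23 grants amber-badge (Rule 5). Holding amber-badge and T23 grants silver-pass (Rule 11). Holding silver-pass and L1 grants K23 (Rule 4). [5 rule applications]
L1 needs fewer.

L1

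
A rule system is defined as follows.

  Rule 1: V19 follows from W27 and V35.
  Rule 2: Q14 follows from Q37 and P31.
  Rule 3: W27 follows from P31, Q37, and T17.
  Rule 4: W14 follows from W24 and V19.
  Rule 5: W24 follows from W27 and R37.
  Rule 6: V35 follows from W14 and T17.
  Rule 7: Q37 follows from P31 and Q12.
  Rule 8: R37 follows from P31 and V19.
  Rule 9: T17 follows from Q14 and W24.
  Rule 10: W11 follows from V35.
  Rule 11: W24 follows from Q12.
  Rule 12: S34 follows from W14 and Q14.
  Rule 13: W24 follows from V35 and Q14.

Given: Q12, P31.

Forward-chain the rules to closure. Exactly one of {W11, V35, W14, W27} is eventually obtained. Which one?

From Q12, Rule 11 gives W24.
From P31 and Q12, Rule 7 gives Q37.
Q37 and P31 hold, so Q14 follows (Rule 2).
Q14 and W24 hold, so T17 follows (Rule 9).
From P31, Q37, and T17, Rule 3 gives W27.
V35 would need W14 and T17 (Rule 6), but W14 is never established. W14 would need W24 and V19 (Rule 4), but V19 is never established. W11 would need V35 (Rule 10), but V35 is never established.

W27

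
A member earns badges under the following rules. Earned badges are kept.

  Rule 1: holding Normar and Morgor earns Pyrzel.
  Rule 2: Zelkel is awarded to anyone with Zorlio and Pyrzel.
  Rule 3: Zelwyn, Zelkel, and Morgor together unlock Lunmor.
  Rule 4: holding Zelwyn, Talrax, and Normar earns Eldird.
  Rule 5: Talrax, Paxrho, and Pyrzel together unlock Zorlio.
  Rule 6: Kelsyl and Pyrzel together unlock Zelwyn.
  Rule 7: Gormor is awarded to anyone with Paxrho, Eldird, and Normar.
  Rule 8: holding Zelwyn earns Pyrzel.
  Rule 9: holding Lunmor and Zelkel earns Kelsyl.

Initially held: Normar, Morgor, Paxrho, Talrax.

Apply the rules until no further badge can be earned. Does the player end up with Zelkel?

Yes

With Normar and Morgor, Pyrzel is earned (Rule 1).
With Talrax, Paxrho, and Pyrzel, Zorlio is earned (Rule 5).
With Zorlio and Pyrzel, Zelkel is earned (Rule 2).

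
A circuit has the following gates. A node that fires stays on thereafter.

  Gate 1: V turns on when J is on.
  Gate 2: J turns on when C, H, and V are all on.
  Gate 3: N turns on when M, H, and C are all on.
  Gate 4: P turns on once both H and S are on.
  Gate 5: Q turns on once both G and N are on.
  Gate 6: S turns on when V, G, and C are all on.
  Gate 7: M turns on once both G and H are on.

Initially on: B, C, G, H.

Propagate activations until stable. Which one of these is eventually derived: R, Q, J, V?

Q

G and H are on, so M turns on (Gate 7).
M, H, and C are on, so N turns on (Gate 3).
G and N are on, so Q turns on (Gate 5).
V would need J (Gate 1), but J never turns on. J would need C, H, and V (Gate 2), but V never turns on. No rule produces R, and it is not given.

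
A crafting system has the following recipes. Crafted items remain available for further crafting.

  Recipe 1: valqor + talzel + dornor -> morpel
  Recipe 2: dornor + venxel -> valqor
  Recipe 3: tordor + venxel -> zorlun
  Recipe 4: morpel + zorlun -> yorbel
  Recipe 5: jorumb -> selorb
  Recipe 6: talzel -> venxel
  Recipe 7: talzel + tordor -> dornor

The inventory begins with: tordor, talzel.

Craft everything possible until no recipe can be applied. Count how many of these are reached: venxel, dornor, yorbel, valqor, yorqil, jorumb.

4

talzel -> venxel (Recipe 6).
talzel + tordor -> dornor (Recipe 7).
Using Recipe 2, dornor and venxel make valqor.
tordor + venxel -> zorlun (Recipe 3).
Using Recipe 1, valqor, talzel, and dornor make morpel.
morpel + zorlun -> yorbel (Recipe 4).
venxel: reached.
dornor: reached.
yorbel: reached.
valqor: reached.
No rule produces yorqil, and it is not given.
No rule produces jorumb, and it is not given.
Reached: venxel, dornor, yorbel, and valqor — 4 of the 6.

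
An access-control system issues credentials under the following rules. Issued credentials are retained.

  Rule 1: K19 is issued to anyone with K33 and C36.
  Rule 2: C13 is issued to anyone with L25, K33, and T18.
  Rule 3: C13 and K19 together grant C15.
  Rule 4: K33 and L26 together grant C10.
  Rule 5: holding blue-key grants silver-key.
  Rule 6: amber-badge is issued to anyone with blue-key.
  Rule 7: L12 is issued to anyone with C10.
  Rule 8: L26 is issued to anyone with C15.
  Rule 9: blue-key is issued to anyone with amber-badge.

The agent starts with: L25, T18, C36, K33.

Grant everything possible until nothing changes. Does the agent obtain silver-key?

No

silver-key would need blue-key (Rule 5), but blue-key is never granted.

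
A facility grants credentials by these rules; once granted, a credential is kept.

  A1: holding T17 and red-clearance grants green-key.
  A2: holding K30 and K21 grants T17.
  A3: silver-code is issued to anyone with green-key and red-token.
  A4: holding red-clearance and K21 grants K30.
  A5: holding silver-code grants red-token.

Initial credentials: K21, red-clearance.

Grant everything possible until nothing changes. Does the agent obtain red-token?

red-token would need silver-code (A5), but silver-code is never granted.

No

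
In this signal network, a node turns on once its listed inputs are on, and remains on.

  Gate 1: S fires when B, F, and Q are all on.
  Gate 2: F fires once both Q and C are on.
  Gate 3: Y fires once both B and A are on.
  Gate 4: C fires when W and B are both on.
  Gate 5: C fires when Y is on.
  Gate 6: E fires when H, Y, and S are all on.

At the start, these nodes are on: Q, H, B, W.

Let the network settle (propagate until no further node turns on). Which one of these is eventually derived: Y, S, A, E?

W and B are on, so C fires (Gate 4).
Gate 2: Q and C on → F on.
B, F, and Q are on, so S fires (Gate 1).
No rule produces A, and it is not given. Y would need B and A (Gate 3), but A never turns on. E would need H, Y, and S (Gate 6), but Y never turns on.

S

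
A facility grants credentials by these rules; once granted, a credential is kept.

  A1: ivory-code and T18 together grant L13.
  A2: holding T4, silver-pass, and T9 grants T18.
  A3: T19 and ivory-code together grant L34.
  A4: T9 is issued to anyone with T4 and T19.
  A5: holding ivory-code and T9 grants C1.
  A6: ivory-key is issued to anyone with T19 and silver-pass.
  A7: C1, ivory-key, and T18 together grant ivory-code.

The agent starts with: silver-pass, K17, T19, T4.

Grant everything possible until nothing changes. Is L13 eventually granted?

L13 would need ivory-code and T18 (A1), but ivory-code is never granted.

No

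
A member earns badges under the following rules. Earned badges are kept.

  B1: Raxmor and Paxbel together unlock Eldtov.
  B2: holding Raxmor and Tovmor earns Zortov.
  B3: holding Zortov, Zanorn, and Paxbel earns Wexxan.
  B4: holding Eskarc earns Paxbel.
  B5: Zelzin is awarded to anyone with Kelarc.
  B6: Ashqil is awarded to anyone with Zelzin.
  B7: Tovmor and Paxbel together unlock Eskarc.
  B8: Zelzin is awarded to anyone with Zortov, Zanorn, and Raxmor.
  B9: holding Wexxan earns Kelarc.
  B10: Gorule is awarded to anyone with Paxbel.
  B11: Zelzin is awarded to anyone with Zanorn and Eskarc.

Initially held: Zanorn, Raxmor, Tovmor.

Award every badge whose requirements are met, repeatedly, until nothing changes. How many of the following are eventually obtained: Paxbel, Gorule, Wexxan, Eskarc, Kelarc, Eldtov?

Paxbel would need Eskarc (B4), but Eskarc is never earned.
Gorule would need Paxbel (B10), but Paxbel is never earned.
Wexxan would need Zortov, Zanorn, and Paxbel (B3), but Paxbel is never earned.
Eskarc would need Tovmor and Paxbel (B7), but Paxbel is never earned.
Kelarc would need Wexxan (B9), but Wexxan is never earned.
Eldtov would need Raxmor and Paxbel (B1), but Paxbel is never earned.
None of the 6 are reached.

0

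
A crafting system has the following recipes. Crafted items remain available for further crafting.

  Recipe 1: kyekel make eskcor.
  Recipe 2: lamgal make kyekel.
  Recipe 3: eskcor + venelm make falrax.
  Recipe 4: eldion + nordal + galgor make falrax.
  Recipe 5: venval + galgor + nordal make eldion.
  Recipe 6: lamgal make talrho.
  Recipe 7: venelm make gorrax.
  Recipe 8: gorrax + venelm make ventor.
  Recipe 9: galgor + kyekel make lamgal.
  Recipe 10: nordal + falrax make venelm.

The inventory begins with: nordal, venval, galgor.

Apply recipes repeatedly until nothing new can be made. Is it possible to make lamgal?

No

lamgal would need galgor and kyekel (Recipe 9), but kyekel is never obtained.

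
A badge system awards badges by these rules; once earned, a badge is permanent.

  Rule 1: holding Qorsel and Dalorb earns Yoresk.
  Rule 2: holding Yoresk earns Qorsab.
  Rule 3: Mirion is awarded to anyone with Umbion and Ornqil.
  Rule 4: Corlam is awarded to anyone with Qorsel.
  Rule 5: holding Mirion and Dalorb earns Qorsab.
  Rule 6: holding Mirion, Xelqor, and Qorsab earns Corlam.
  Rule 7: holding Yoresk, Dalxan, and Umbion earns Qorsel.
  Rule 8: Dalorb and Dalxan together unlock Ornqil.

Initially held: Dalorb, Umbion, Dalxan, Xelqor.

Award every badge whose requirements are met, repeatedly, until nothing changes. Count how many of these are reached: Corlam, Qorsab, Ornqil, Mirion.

With Dalorb and Dalxan, Ornqil is earned (Rule 8).
With Umbion and Ornqil, Mirion is earned (Rule 3).
With Mirion and Dalorb, Qorsab is earned (Rule 5).
With Mirion, Xelqor, and Qorsab, Corlam is earned (Rule 6).
Corlam: reached.
Qorsab: reached.
Ornqil: reached.
Mirion: reached.
All 4 are reached.

4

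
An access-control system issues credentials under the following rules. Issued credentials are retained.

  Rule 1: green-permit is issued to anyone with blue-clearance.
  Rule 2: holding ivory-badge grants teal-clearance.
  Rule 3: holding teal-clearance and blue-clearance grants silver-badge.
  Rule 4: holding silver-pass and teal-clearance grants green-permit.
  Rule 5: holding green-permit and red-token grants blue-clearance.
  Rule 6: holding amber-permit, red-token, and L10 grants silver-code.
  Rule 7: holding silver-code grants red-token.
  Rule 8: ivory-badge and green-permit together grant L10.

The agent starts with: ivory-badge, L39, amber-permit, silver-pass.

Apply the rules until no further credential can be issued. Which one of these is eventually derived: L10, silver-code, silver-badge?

Holding ivory-badge grants teal-clearance (Rule 2).
Holding silver-pass and teal-clearance grants green-permit (Rule 4).
Holding ivory-badge and green-permit grants L10 (Rule 8).
silver-badge would need teal-clearance and blue-clearance (Rule 3), but blue-clearance is never granted. silver-code would need amber-permit, red-token, and L10 (Rule 6), but red-token is never granted.

L10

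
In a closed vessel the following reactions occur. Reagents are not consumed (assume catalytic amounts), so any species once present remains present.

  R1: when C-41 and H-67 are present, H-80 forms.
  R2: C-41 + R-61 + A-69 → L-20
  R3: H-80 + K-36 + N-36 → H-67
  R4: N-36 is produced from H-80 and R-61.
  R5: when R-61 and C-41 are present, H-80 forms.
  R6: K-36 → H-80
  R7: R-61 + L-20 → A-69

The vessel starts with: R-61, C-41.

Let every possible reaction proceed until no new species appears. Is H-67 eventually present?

No

H-67 would need H-80, K-36, and N-36 (R3), but K-36 never forms.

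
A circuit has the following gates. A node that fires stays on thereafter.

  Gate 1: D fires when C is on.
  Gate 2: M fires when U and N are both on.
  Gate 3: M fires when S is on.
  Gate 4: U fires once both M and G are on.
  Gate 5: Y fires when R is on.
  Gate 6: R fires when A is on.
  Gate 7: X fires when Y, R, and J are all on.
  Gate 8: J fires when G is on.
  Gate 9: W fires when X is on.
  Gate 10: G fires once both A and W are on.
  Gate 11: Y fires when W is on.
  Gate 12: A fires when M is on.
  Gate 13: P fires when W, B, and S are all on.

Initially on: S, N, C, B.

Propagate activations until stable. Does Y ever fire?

S is on, so M fires (Gate 3).
Gate 12: M on → A on.
Gate 6: A on → R on.
R is on, so Y fires (Gate 5).

Yes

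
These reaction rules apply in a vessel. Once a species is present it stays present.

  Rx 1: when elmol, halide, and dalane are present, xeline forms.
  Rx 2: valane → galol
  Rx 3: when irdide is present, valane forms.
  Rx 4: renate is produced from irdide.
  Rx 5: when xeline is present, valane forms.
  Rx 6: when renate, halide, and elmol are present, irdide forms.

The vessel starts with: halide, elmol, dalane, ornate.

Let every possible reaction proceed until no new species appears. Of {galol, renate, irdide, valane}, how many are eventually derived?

2

elmol, halide, and dalane present → xeline forms (Rx 1).
xeline present → valane forms (Rx 5).
valane present → galol forms (Rx 2).
galol: reached.
renate would need irdide (Rx 4), but irdide never forms.
irdide would need renate, halide, and elmol (Rx 6), but renate never forms.
valane: reached.
Reached: galol and valane — 2 of the 4.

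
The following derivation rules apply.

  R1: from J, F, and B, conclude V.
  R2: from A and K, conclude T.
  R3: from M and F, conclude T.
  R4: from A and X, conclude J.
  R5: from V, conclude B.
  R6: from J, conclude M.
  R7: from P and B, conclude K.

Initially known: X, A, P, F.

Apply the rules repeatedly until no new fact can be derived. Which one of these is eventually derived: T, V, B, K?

From A and X, R4 gives J.
J holds, so M follows (R6).
From M and F, R3 gives T.
K would need P and B (R7), but B is never established. B would need V (R5), but V is never established. V would need J, F, and B (R1), but B is never established.

T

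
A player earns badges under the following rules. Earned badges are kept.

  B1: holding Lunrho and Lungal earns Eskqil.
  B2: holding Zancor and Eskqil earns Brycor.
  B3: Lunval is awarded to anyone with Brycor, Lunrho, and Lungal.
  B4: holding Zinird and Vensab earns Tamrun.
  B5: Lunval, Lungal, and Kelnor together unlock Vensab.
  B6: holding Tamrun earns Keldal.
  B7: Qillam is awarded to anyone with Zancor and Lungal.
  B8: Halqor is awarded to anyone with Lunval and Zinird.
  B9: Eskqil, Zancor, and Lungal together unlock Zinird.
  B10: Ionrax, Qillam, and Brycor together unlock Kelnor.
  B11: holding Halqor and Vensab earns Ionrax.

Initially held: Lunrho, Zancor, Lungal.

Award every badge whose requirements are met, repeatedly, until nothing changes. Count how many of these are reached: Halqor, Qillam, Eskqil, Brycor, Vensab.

4

With Lunrho and Lungal, Eskqil is earned (B1).
With Zancor and Lungal, Qillam is earned (B7).
With Eskqil, Zancor, and Lungal, Zinird is earned (B9).
With Zancor and Eskqil, Brycor is earned (B2).
With Brycor, Lunrho, and Lungal, Lunval is earned (B3).
With Lunval and Zinird, Halqor is earned (B8).
Halqor: reached.
Qillam: reached.
Eskqil: reached.
Brycor: reached.
Vensab would need Lunval, Lungal, and Kelnor (B5), but Kelnor is never earned.
Reached: Halqor, Qillam, Eskqil, and Brycor — 4 of the 5.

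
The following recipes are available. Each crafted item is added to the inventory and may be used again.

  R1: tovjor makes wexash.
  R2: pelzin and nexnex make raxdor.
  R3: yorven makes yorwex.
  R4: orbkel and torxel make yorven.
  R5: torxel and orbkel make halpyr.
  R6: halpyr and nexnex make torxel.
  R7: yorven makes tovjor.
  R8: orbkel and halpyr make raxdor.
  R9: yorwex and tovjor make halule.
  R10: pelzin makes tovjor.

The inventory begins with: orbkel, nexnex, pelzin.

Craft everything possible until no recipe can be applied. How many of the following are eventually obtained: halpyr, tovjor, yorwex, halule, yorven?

pelzin → tovjor (R10).
halpyr would need torxel and orbkel (R5), but torxel is never obtained.
tovjor: reached.
yorwex would need yorven (R3), but yorven is never obtained.
halule would need yorwex and tovjor (R9), but yorwex is never obtained.
yorven would need orbkel and torxel (R4), but torxel is never obtained.
Reached: tovjor — 1 of the 5.

1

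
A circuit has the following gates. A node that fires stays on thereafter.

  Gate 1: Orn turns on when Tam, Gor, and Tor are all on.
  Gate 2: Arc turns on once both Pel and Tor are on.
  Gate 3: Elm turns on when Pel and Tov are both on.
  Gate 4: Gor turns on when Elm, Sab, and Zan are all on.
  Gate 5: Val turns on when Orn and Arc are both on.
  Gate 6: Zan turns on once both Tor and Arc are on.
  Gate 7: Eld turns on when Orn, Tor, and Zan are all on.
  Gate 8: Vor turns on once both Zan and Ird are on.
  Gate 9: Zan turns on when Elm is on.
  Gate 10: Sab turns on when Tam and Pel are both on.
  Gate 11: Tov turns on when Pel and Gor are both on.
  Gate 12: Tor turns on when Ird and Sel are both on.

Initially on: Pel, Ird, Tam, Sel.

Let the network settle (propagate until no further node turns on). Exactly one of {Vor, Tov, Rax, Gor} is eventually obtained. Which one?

Ird and Sel are on, so Tor turns on (Gate 12).
Pel and Tor are on, so Arc turns on (Gate 2).
Gate 6: Tor and Arc on → Zan on.
Gate 8: Zan and Ird on → Vor on.
No rule produces Rax, and it is not given. Gor would need Elm, Sab, and Zan (Gate 4), but Elm never turns on. Tov would need Pel and Gor (Gate 11), but Gor never turns on.

Vor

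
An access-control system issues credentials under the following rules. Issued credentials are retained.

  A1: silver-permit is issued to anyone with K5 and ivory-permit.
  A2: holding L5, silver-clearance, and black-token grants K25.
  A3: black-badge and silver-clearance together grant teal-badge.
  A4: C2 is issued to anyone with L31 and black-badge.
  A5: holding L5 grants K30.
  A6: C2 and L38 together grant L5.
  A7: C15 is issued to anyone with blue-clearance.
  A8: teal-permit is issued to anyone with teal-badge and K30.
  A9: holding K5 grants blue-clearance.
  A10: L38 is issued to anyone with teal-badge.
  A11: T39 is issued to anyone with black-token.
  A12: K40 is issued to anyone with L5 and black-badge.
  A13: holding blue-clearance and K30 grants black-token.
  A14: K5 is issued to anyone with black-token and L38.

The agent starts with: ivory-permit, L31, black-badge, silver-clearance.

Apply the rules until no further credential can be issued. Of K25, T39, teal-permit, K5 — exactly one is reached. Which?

Holding black-badge and silver-clearance grants teal-badge (A3).
Holding L31 and black-badge grants C2 (A4).
Holding teal-badge grants L38 (A10).
Holding C2 and L38 grants L5 (A6).
Holding L5 grants K30 (A5).
Holding teal-badge and K30 grants teal-permit (A8).
K25 would need L5, silver-clearance, and black-token (A2), but black-token is never granted. K5 would need black-token and L38 (A14), but black-token is never granted. T39 would need black-token (A11), but black-token is never granted.

teal-permit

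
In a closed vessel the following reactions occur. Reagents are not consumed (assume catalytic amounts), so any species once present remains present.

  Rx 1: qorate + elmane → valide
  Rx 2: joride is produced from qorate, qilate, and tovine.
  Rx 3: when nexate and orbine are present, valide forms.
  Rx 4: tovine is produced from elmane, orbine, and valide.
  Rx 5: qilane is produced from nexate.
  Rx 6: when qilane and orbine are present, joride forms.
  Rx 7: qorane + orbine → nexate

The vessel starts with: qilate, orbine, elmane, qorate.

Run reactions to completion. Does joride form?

qorate and elmane present → valide forms (Rx 1).
elmane, orbine, and valide present → tovine forms (Rx 4).
qorate, qilate, and tovine present → joride forms (Rx 2).

Yes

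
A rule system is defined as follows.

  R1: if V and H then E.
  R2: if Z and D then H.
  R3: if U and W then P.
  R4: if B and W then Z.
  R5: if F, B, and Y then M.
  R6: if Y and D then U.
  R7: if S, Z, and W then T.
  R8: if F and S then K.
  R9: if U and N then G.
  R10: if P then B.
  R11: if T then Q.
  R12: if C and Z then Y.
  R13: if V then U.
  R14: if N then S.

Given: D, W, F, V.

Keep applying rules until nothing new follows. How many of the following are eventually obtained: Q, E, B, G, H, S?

3

V holds, so U follows (R13).
From U and W, R3 gives P.
From P, R10 gives B.
B and W hold, so Z follows (R4).
Z and D hold, so H follows (R2).
V and H hold, so E follows (R1).
Q would need T (R11), but T is never established.
E: reached.
B: reached.
G would need U and N (R9), but N is never established.
H: reached.
S would need N (R14), but N is never established.
Reached: E, B, and H — 3 of the 6.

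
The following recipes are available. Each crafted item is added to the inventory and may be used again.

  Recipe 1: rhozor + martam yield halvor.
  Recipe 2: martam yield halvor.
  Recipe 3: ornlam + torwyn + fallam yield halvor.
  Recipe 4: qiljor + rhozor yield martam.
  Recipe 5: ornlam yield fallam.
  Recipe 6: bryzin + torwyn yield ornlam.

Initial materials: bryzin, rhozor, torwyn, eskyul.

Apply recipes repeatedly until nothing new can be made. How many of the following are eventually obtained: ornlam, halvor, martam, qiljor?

2

Using Recipe 6, bryzin and torwyn make ornlam.
Using Recipe 5, ornlam makes fallam.
Using Recipe 3, ornlam, torwyn, and fallam make halvor.
ornlam: reached.
halvor: reached.
martam would need qiljor and rhozor (Recipe 4), but qiljor is never obtained.
No rule produces qiljor, and it is not given.
Reached: ornlam and halvor — 2 of the 4.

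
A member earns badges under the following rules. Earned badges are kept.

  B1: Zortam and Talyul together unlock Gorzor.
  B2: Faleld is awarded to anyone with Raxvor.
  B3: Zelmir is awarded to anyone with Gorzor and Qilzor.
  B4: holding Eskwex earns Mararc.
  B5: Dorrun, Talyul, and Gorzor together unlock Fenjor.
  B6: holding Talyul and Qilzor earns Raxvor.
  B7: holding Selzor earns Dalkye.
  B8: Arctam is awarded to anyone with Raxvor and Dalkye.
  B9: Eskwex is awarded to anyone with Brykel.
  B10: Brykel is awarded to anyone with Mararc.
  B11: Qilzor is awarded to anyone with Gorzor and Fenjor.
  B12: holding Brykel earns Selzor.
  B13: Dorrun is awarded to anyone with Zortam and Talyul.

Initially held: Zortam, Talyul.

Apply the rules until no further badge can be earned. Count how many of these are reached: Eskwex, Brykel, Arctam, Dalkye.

Eskwex would need Brykel (B9), but Brykel is never earned.
Brykel would need Mararc (B10), but Mararc is never earned.
Arctam would need Raxvor and Dalkye (B8), but Dalkye is never earned.
Dalkye would need Selzor (B7), but Selzor is never earned.
None of the 4 are reached.

0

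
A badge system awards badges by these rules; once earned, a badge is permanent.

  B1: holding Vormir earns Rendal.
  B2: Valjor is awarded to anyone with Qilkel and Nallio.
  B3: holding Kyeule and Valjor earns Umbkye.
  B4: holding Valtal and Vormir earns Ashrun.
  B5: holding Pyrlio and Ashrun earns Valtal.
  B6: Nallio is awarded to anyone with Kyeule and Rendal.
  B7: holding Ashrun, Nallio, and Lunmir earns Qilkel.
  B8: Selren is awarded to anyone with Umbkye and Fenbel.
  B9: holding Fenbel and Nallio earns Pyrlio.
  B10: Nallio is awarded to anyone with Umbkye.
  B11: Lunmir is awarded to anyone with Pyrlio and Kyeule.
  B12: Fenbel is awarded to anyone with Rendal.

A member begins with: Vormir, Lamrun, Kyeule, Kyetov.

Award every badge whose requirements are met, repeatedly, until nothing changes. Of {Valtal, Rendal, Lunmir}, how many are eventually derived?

With Vormir, Rendal is earned (B1).
With Kyeule and Rendal, Nallio is earned (B6).
With Rendal, Fenbel is earned (B12).
With Fenbel and Nallio, Pyrlio is earned (B9).
With Pyrlio and Kyeule, Lunmir is earned (B11).
Valtal would need Pyrlio and Ashrun (B5), but Ashrun is never earned.
Rendal: reached.
Lunmir: reached.
Reached: Rendal and Lunmir — 2 of the 3.

2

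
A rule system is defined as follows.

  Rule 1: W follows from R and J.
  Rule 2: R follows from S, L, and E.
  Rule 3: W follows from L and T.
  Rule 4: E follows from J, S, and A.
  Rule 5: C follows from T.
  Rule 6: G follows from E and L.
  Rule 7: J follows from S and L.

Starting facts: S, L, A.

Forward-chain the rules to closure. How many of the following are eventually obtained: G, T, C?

1

From S and L, Rule 7 gives J.
From J, S, and A, Rule 4 gives E.
E and L hold, so G follows (Rule 6).
G: reached.
No rule produces T, and it is not given.
C would need T (Rule 5), but T is never established.
Reached: G — 1 of the 3.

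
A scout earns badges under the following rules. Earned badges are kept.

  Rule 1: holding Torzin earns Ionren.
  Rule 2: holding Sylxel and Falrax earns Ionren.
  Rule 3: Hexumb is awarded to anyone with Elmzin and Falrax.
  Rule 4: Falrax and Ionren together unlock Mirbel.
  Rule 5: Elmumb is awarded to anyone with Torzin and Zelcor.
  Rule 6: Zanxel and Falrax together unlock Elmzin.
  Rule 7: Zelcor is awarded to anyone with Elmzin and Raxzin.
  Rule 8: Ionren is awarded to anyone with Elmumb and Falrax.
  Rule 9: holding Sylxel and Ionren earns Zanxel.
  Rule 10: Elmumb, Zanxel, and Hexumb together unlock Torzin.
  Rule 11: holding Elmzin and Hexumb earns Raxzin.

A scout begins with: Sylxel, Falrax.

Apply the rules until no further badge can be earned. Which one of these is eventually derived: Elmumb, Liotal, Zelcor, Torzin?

Zelcor

With Sylxel and Falrax, Ionren is earned (Rule 2).
With Sylxel and Ionren, Zanxel is earned (Rule 9).
With Zanxel and Falrax, Elmzin is earned (Rule 6).
With Elmzin and Falrax, Hexumb is earned (Rule 3).
With Elmzin and Hexumb, Raxzin is earned (Rule 11).
With Elmzin and Raxzin, Zelcor is earned (Rule 7).
Torzin would need Elmumb, Zanxel, and Hexumb (Rule 10), but Elmumb is never earned. No rule produces Liotal, and it is not given. Elmumb would need Torzin and Zelcor (Rule 5), but Torzin is never earned.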